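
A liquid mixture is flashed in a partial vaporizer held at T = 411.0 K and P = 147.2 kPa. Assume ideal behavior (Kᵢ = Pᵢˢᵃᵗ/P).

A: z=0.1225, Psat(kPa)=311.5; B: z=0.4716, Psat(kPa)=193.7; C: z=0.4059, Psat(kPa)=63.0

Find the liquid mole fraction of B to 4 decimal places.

x_B = 0.4479

Raoult's law: Kᵢ = Pᵢˢᵃᵗ/P = Pᵢˢᵃᵗ/147.2.
  K_A = 311.5/147.2 = 2.116168, K_B = 193.7/147.2 = 1.315897, K_C = 63.0/147.2 = 0.427989
Newton iteration, V/F⁰ = 0.5:
  V/F = 0.5000: g = -0.10877, g' = -0.3585 → V/F = 0.1966
  V/F = 0.1966: g = -0.00920, g' = -0.3129 → V/F = 0.1672
Converged at V/F = 0.1672.
Compositions from xᵢ = zᵢ/(1+V/F(Kᵢ−1)), yᵢ = Kᵢxᵢ:
  A: x = 0.1032, y = 0.2185
  B: x = 0.4479, y = 0.5894
  C: x = 0.4488, y = 0.1921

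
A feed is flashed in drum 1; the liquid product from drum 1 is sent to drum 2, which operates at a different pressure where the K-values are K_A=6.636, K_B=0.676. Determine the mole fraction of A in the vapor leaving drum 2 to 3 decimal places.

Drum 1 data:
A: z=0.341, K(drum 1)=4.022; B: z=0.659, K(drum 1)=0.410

y_A (drum 2) = 0.361

Drum 1:
Let ψ₁ = V/F and solve Σ zᵢ(Kᵢ−1)/(1+ψ₁(Kᵢ−1)) = 0.
Feasibility: ΣzᵢKᵢ = 1.642, Σzᵢ/Kᵢ = 1.692 — both > 1, two phases present.
Binary case is linear: z₁(K₁−1)(1+ψ₁(K₂−1)) + z₂(K₂−1)(1+ψ₁(K₁−1)) = 0
⇒ ψ₁ = [z₁(K₁−1)+z₂(K₂−1)] / [−(K₁−1)(K₂−1)] = 0.6417/1.7830 = 0.360
Drum-1 compositions:
  A: x = 0.163, y = 0.657
  B: x = 0.837, y = 0.343
Drum-2 feed = drum-1 liquid: z₂ = (0.1633, 0.8367).
Drum 2:
Let ψ₂ = V/F and solve Σ zᵢ(Kᵢ−1)/(1+ψ₂(Kᵢ−1)) = 0.
g(0) = ΣzᵢKᵢ − 1 = 0.650 and g(1) = 1 − Σzᵢ/Kᵢ = -0.262, so a root lies in (0, 1).
Iterate (Newton) starting at ψ₂ = 0.6:
  ψ₂ = 0.600: g = -0.1264, g' = -0.406 → ψ₂ = 0.288
  ψ₂ = 0.288: g = 0.0516, g' = -0.860 → ψ₂ = 0.348
  ψ₂ = 0.348: g = 0.0050, g' = -0.702 → ψ₂ = 0.356
Converged at ψ₂ = 0.356.
  A: x = 0.054, y = 0.361
  B: x = 0.946, y = 0.639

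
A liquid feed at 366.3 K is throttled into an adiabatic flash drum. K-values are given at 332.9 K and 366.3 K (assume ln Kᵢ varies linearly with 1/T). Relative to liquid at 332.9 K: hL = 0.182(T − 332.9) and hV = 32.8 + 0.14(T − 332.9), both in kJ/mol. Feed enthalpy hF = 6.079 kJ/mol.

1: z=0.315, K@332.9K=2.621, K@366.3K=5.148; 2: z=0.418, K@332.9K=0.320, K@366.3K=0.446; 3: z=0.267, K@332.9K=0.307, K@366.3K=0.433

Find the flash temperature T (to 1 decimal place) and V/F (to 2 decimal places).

Adiabatic flash: solve Rachford–Rice at each trial T, then check hF = ψ·hV(T) + (1−ψ)·hL(T).
  T = 332.9 K: K = (2.621, 0.320, 0.307), RR gives ψ = 0.037, H_out = 1.221 kJ/mol
  T = 366.3 K: K = (5.148, 0.446, 0.433), RR gives ψ = 0.398, H_out = 18.584 kJ/mol
  T = 349.6 K: K = (3.733, 0.381, 0.368), RR gives ψ = 0.254, H_out = 11.188 kJ/mol
  T = 341.2 K: K = (3.138, 0.350, 0.336), RR gives ψ = 0.160, H_out = 6.709 kJ/mol
  T = 337.0 K: K = (2.868, 0.334, 0.321), RR gives ψ = 0.103, H_out = 4.108 kJ/mol
  T = 339.1 K: K = (3.001, 0.342, 0.329), RR gives ψ = 0.133, H_out = 5.447 kJ/mol
  T = 340.1 K: K = (3.066, 0.346, 0.333), RR gives ψ = 0.146, H_out = 6.057 kJ/mol
Linear interpolation between T = 340.1 (H_out = 6.057) and T = 341.2 (H_out = 6.709) on hF = 6.079 gives T ≈ 340.1 K, at which ψ = 0.15.

T = 340.1 K, V/F = 0.15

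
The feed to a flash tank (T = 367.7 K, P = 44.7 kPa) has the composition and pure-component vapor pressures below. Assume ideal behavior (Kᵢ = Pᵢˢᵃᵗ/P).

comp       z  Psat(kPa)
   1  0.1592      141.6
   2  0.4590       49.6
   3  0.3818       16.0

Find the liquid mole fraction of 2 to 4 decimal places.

x_2 = 0.4484

Raoult's law: Kᵢ = Pᵢˢᵃᵗ/P = Pᵢˢᵃᵗ/44.7.
  K_1 = 141.6/44.7 = 3.167785, K_2 = 49.6/44.7 = 1.109620, K_3 = 16.0/44.7 = 0.357942
Let ψ = V/F and solve Σ zᵢ(Kᵢ−1)/(1+ψ(Kᵢ−1)) = 0.
Feasibility: ΣzᵢKᵢ = 1.1503, Σzᵢ/Kᵢ = 1.5306 — both > 1, two phases present.
Newton–Raphson from ψ = 0.5:
  ψ = 0.5000: g = -0.14773, g' = -0.5186 → ψ = 0.2152
  ψ = 0.2152: g = 0.00007, g' = -0.5651 → ψ = 0.2153
Converged at ψ = 0.2153.
Compositions from xᵢ = zᵢ/(1+ψ(Kᵢ−1)), yᵢ = Kᵢxᵢ:
  1: x = 0.1085, y = 0.3438
  2: x = 0.4484, y = 0.4976
  3: x = 0.4430, y = 0.1586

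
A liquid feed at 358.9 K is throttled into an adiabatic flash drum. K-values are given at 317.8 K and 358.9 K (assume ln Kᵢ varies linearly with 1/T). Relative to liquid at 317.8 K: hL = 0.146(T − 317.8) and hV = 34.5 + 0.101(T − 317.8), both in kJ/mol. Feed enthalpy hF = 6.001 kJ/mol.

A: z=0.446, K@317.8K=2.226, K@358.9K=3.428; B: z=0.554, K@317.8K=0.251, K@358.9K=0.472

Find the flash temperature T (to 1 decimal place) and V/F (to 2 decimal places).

T = 319.6 K, V/F = 0.17

Adiabatic flash: solve Rachford–Rice at each trial T, then check hF = ψ·hV(T) + (1−ψ)·hL(T).
  T = 317.8 K: K = (2.226, 0.251), RR gives ψ = 0.144, H_out = 4.954 kJ/mol
  T = 358.9 K: K = (3.428, 0.472), RR gives ψ = 0.617, H_out = 26.130 kJ/mol
  T = 338.4 K: K = (2.800, 0.351), RR gives ψ = 0.380, H_out = 15.753 kJ/mol
  T = 328.1 K: K = (2.506, 0.298), RR gives ψ = 0.268, H_out = 10.619 kJ/mol
  T = 323.0 K: K = (2.365, 0.274), RR gives ψ = 0.209, H_out = 7.914 kJ/mol
  T = 320.4 K: K = (2.295, 0.262), RR gives ψ = 0.177, H_out = 6.465 kJ/mol
  T = 319.1 K: K = (2.260, 0.257), RR gives ψ = 0.161, H_out = 5.718 kJ/mol
Linear interpolation between T = 319.1 (H_out = 5.718) and T = 320.4 (H_out = 6.465) on hF = 6.001 gives T ≈ 319.6 K, at which ψ = 0.17.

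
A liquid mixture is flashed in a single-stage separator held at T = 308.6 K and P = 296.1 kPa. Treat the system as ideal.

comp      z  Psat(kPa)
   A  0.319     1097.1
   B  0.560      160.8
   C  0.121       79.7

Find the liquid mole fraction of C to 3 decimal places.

Raoult's law: Kᵢ = Pᵢˢᵃᵗ/P = Pᵢˢᵃᵗ/296.1.
  K_A = 1097.1/296.1 = 3.70517, K_B = 160.8/296.1 = 0.54306, K_C = 79.7/296.1 = 0.26917
Rachford–Rice: g(V/F) = Σ zᵢ(Kᵢ−1)/(1+V/F(Kᵢ−1)) = 0.
g(0) = ΣzᵢKᵢ − 1 = 0.519 and g(1) = 1 − Σzᵢ/Kᵢ = -0.567, so a root lies in (0, 1).
Iterate (Newton) starting at V/F = 0.5:
  V/F = 0.500: g = -0.1042, g' = -0.779 → V/F = 0.366
  V/F = 0.366: g = 0.0055, g' = -0.878 → V/F = 0.372
Converged at V/F = 0.372.
Compositions from xᵢ = zᵢ/(1+V/F(Kᵢ−1)), yᵢ = Kᵢxᵢ:
  A: x = 0.159, y = 0.589
  B: x = 0.675, y = 0.366
  C: x = 0.166, y = 0.045

x_C = 0.166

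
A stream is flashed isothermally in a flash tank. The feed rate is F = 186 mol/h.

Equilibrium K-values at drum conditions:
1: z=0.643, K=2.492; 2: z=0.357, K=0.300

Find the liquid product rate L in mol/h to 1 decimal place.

Rachford–Rice: g(ψ) = Σ zᵢ(Kᵢ−1)/(1+ψ(Kᵢ−1)) = 0.
Feasibility: ΣzᵢKᵢ = 1.709, Σzᵢ/Kᵢ = 1.448 — both > 1, two phases present.
Binary case is linear: z₁(K₁−1)(1+ψ(K₂−1)) + z₂(K₂−1)(1+ψ(K₁−1)) = 0
⇒ ψ = [z₁(K₁−1)+z₂(K₂−1)] / [−(K₁−1)(K₂−1)] = 0.7095/1.0444 = 0.679
Then V = ψ·F = 0.6793·186 = 126.3 mol/h and L = F − V = 59.7 mol/h.

L = 59.7 mol/h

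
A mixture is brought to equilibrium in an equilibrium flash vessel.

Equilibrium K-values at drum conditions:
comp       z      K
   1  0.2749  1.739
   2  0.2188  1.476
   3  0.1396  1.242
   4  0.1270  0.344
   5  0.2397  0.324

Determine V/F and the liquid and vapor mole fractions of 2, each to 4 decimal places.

V/F = 0.2545, x_2 = 0.1952, y_2 = 0.2881

Material balance + equilibrium reduce to Σ zᵢ(Kᵢ−1)/(1+V/F(Kᵢ−1)) = 0.
Check two-phase: ΣzᵢKᵢ = 1.0957 > 1 and Σzᵢ/Kᵢ = 1.5277 > 1, so g(0) = 0.0957 > 0 and g(1) = -0.5277 < 0.
Newton iteration, V/F⁰ = 0.64:
  V/F = 0.6400: g = -0.18220, g' = -0.6071 → V/F = 0.3399
  V/F = 0.3399: g = -0.03436, g' = -0.4148 → V/F = 0.2570
  V/F = 0.2570: g = -0.00100, g' = -0.3921 → V/F = 0.2545
Converged at V/F = 0.2545.
Compositions from xᵢ = zᵢ/(1+V/F(Kᵢ−1)), yᵢ = Kᵢxᵢ:
  1: x = 0.2314, y = 0.4024
  2: x = 0.1952, y = 0.2881
  3: x = 0.1315, y = 0.1633
  4: x = 0.1525, y = 0.0524
  5: x = 0.2895, y = 0.0938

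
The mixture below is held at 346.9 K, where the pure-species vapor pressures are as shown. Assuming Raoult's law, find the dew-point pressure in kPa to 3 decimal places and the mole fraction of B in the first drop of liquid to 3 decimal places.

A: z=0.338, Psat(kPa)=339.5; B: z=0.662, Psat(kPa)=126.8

Pdew = 160.865 kPa, x_B = 0.840

At the dew point ψ → 1, so Σzᵢ/Kᵢ = 1 with Kᵢ = Pᵢˢᵃᵗ/P ⇒ 1/P = Σzᵢ/Pᵢˢᵃᵗ.
1/P = 0.338/339.5 + 0.662/126.8 = 0.006216 ⇒ P = 160.865 kPa
xᵢ = zᵢP/Pᵢˢᵃᵗ ⇒ x_B = 0.662·160.865/126.8 = 0.840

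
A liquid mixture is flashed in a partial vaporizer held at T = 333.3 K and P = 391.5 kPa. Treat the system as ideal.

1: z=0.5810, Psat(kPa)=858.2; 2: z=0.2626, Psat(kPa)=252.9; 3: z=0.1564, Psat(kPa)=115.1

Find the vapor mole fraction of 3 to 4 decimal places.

Raoult's law: Kᵢ = Pᵢˢᵃᵗ/P = Pᵢˢᵃᵗ/391.5.
  K_1 = 858.2/391.5 = 2.192082, K_2 = 252.9/391.5 = 0.645977, K_3 = 115.1/391.5 = 0.293997
Rachford–Rice: g(ψ) = Σ zᵢ(Kᵢ−1)/(1+ψ(Kᵢ−1)) = 0.
Check two-phase: ΣzᵢKᵢ = 1.4892 > 1 and Σzᵢ/Kᵢ = 1.2035 > 1, so g(0) = 0.4892 > 0 and g(1) = -0.2035 < 0.
Newton–Raphson from ψ = 0.57:
  ψ = 0.5700: g = 0.11114, g' = -0.5627 → ψ = 0.7675
  ψ = 0.7675: g = -0.00700, g' = -0.6586 → ψ = 0.7569
  ψ = 0.7569: g = -0.00005, g' = -0.6491 → ψ = 0.7568
Converged at ψ = 0.7568.
Compositions from xᵢ = zᵢ/(1+ψ(Kᵢ−1)), yᵢ = Kᵢxᵢ:
  1: x = 0.3054, y = 0.6695
  2: x = 0.3587, y = 0.2317
  3: x = 0.3359, y = 0.0987

y_3 = 0.0987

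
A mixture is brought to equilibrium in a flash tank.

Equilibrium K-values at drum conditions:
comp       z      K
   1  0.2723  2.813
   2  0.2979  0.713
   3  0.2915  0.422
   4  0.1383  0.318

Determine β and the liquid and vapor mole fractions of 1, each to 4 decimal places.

Let β = V/F and solve Σ zᵢ(Kᵢ−1)/(1+β(Kᵢ−1)) = 0.
Check two-phase: ΣzᵢKᵢ = 1.1454 > 1 and Σzᵢ/Kᵢ = 1.6403 > 1, so g(0) = 0.1454 > 0 and g(1) = -0.6403 < 0.
Newton–Raphson from β = 0.5:
  β = 0.5000: g = -0.22097, g' = -0.6205 → β = 0.1439
  β = 0.1439: g = 0.01403, g' = -0.7847 → β = 0.1617
  β = 0.1617: g = 0.00021, g' = -0.7619 → β = 0.1620
Converged at β = 0.1620.
Compositions from xᵢ = zᵢ/(1+β(Kᵢ−1)), yᵢ = Kᵢxᵢ:
  1: x = 0.2105, y = 0.5921
  2: x = 0.3124, y = 0.2228
  3: x = 0.3216, y = 0.1357
  4: x = 0.1555, y = 0.0494

β = 0.1620, x_1 = 0.2105, y_1 = 0.5921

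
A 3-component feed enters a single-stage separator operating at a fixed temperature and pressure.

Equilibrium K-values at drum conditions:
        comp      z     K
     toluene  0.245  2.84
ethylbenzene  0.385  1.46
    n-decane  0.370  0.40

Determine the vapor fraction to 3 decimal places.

Material balance + equilibrium reduce to Σ zᵢ(Kᵢ−1)/(1+ψ(Kᵢ−1)) = 0.
g(0) = ΣzᵢKᵢ − 1 = 0.406 and g(1) = 1 − Σzᵢ/Kᵢ = -0.275, so a root lies in (0, 1).
Iterate (Newton) starting at ψ = 0.41:
  ψ = 0.410: g = 0.1115, g' = -0.561 → ψ = 0.609
  ψ = 0.609: g = 0.0013, g' = -0.565 → ψ = 0.611
Converged at ψ = 0.611.

ψ = 0.611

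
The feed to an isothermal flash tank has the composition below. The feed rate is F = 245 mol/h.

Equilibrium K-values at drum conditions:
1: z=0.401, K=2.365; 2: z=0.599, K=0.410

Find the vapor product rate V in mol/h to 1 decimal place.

V = 59.0 mol/h

Material balance + equilibrium reduce to Σ zᵢ(Kᵢ−1)/(1+ψ(Kᵢ−1)) = 0.
g(0) = ΣzᵢKᵢ − 1 = 0.194 and g(1) = 1 − Σzᵢ/Kᵢ = -0.631, so a root lies in (0, 1).
Binary case is linear: z₁(K₁−1)(1+ψ(K₂−1)) + z₂(K₂−1)(1+ψ(K₁−1)) = 0
⇒ ψ = [z₁(K₁−1)+z₂(K₂−1)] / [−(K₁−1)(K₂−1)] = 0.1940/0.8054 = 0.241
Then V = ψ·F = 0.2408·245 = 59.0 mol/h and L = F − V = 186.0 mol/h.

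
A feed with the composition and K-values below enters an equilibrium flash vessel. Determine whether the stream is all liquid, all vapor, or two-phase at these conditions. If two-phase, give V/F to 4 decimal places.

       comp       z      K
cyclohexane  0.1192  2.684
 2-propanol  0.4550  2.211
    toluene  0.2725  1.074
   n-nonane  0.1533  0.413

all vapor

ΣzᵢKᵢ = 1.6819; Σzᵢ/Kᵢ = 0.8751.
Since Σzᵢ/Kᵢ < 1 the mixture is above its dew point — single vapor phase.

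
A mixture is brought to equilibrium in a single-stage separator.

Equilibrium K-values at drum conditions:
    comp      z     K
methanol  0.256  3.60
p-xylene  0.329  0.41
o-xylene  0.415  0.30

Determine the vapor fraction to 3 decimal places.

Rachford–Rice: g(ψ) = Σ zᵢ(Kᵢ−1)/(1+ψ(Kᵢ−1)) = 0.
Check two-phase: ΣzᵢKᵢ = 1.181 > 1 and Σzᵢ/Kᵢ = 2.257 > 1, so g(0) = 0.181 > 0 and g(1) = -1.257 < 0.
Iterate (Newton) starting at ψ = 0.39:
  ψ = 0.390: g = -0.3212, g' = -1.005 → ψ = 0.070
  ψ = 0.070: g = 0.0548, g' = -1.587 → ψ = 0.105
  ψ = 0.105: g = 0.0027, g' = -1.436 → ψ = 0.107
Converged at ψ = 0.107.

ψ = 0.107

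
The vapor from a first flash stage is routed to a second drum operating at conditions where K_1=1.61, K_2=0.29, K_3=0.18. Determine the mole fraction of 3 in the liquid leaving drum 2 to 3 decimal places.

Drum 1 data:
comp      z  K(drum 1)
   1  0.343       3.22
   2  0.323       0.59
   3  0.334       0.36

Drum 1:
Newton–Raphson from ψ₁ = 0.53:
  ψ₁ = 0.530: g = -0.1428, g' = -0.759 → ψ₁ = 0.342
  ψ₁ = 0.342: g = 0.0054, g' = -0.844 → ψ₁ = 0.348
Converged at ψ₁ = 0.348.
Drum-1 compositions:
  1: x = 0.193, y = 0.623
  2: x = 0.377, y = 0.222
  3: x = 0.430, y = 0.155
Drum-2 feed = drum-1 vapor: z₂ = (0.6230, 0.2223, 0.1547).
Drum 2:
Newton–Raphson from ψ₂ = 0.55:
  ψ₂ = 0.550: g = -0.2055, g' = -0.777 → ψ₂ = 0.285
  ψ₂ = 0.285: g = -0.0399, g' = -0.522 → ψ₂ = 0.209
  ψ₂ = 0.209: g = -0.0014, g' = -0.488 → ψ₂ = 0.206
Converged at ψ₂ = 0.206.
  1: x = 0.553, y = 0.891
  2: x = 0.260, y = 0.076
  3: x = 0.186, y = 0.034

x_3 (drum 2) = 0.186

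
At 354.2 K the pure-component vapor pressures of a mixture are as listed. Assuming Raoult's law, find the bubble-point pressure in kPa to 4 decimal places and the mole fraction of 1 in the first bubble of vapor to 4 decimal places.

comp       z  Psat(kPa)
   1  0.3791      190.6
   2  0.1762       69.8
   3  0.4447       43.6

At the bubble point ψ → 0, so ΣzᵢKᵢ = 1 with Kᵢ = Pᵢˢᵃᵗ/P ⇒ P = ΣzᵢPᵢˢᵃᵗ.
P = 0.3791·190.6 + 0.1762·69.8 + 0.4447·43.6 = 103.9441 kPa
yᵢ = zᵢPᵢˢᵃᵗ/P ⇒ y_1 = 0.3791·190.6/103.9441 = 0.6951

Pbub = 103.9441 kPa, y_1 = 0.6951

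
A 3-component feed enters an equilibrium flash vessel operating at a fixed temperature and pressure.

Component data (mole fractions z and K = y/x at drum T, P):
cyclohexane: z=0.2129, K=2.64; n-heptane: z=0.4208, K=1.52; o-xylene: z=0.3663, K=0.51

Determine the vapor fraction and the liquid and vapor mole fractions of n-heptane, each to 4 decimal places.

ψ = 0.8256, x_n-heptane = 0.2944, y_n-heptane = 0.4475

Let ψ = V/F and solve Σ zᵢ(Kᵢ−1)/(1+ψ(Kᵢ−1)) = 0.
Feasibility: ΣzᵢKᵢ = 1.3885, Σzᵢ/Kᵢ = 1.0757 — both > 1, two phases present.
Iterate (Newton) starting at ψ = 0.55:
  ψ = 0.5500: g = 0.10802, g' = -0.3919 → ψ = 0.8256
Converged at ψ = 0.8256.
Compositions from xᵢ = zᵢ/(1+ψ(Kᵢ−1)), yᵢ = Kᵢxᵢ:
  cyclohexane: x = 0.0904, y = 0.2388
  n-heptane: x = 0.2944, y = 0.4475
  o-xylene: x = 0.6151, y = 0.3137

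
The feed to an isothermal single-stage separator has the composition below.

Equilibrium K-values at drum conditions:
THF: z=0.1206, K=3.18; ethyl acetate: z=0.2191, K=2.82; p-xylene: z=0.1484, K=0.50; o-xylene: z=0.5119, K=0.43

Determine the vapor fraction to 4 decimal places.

ψ = 0.2727

Rachford–Rice: g(ψ) = Σ zᵢ(Kᵢ−1)/(1+ψ(Kᵢ−1)) = 0.
g(0) = ΣzᵢKᵢ − 1 = 0.2957 and g(1) = 1 − Σzᵢ/Kᵢ = -0.6029, so a root lies in (0, 1).
Newton iteration, ψ⁰ = 0.5:
  ψ = 0.5000: g = -0.17245, g' = -0.7214 → ψ = 0.2610
  ψ = 0.2610: g = 0.00983, g' = -0.8450 → ψ = 0.2726
  ψ = 0.2726: g = 0.00007, g' = -0.8326 → ψ = 0.2727
Converged at ψ = 0.2727.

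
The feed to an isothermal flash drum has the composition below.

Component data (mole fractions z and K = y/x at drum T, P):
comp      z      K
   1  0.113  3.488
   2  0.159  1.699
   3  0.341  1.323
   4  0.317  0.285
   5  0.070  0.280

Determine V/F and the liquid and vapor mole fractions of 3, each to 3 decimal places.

Material balance + equilibrium reduce to Σ zᵢ(Kᵢ−1)/(1+V/F(Kᵢ−1)) = 0.
Check two-phase: ΣzᵢKᵢ = 1.225 > 1 and Σzᵢ/Kᵢ = 1.746 > 1, so g(0) = 0.225 > 0 and g(1) = -0.746 < 0.
Newton iteration, V/F⁰ = 0.63:
  V/F = 0.630: g = -0.2265, g' = -0.826 → V/F = 0.356
  V/F = 0.356: g = -0.0349, g' = -0.632 → V/F = 0.301
Converged at V/F = 0.301.
Compositions from xᵢ = zᵢ/(1+V/F(Kᵢ−1)), yᵢ = Kᵢxᵢ:
  1: x = 0.065, y = 0.225
  2: x = 0.131, y = 0.223
  3: x = 0.311, y = 0.411
  4: x = 0.404, y = 0.115
  5: x = 0.089, y = 0.025

V/F = 0.301, x_3 = 0.311, y_3 = 0.411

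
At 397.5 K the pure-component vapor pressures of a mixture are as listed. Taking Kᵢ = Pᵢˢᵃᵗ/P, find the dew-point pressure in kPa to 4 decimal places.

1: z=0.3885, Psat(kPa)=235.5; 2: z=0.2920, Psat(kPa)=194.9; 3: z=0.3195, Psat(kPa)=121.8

Pdew = 173.2790 kPa

At the dew point ψ → 1, so Σzᵢ/Kᵢ = 1 with Kᵢ = Pᵢˢᵃᵗ/P ⇒ 1/P = Σzᵢ/Pᵢˢᵃᵗ.
1/P = 0.3885/235.5 + 0.2920/194.9 + 0.3195/121.8 = 0.0057710 ⇒ P = 173.2790 kPa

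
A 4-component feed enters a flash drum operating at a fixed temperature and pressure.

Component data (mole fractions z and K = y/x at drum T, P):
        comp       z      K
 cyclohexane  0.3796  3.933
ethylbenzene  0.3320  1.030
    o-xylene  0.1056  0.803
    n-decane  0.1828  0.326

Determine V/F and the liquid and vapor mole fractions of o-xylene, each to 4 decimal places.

V/F = 0.8703, x_o-xylene = 0.1275, y_o-xylene = 0.1023

Rachford–Rice: g(V/F) = Σ zᵢ(Kᵢ−1)/(1+V/F(Kᵢ−1)) = 0.
Feasibility: ΣzᵢKᵢ = 1.9793, Σzᵢ/Kᵢ = 1.1111 — both > 1, two phases present.
Iterate (Newton) starting at V/F = 0.47:
  V/F = 0.4700: g = 0.27466, g' = -0.7604 → V/F = 0.8312
  V/F = 0.8312: g = 0.02852, g' = -0.7118 → V/F = 0.8713
  V/F = 0.8713: g = -0.00076, g' = -0.7520 → V/F = 0.8703
Converged at V/F = 0.8703.
Compositions from xᵢ = zᵢ/(1+V/F(Kᵢ−1)), yᵢ = Kᵢxᵢ:
  cyclohexane: x = 0.1069, y = 0.4203
  ethylbenzene: x = 0.3236, y = 0.3333
  o-xylene: x = 0.1275, y = 0.1023
  n-decane: x = 0.4421, y = 0.1441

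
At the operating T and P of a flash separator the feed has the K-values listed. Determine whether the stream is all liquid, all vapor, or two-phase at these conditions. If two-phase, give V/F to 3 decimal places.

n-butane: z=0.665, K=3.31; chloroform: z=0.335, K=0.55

all vapor

ΣzᵢKᵢ = 2.385; Σzᵢ/Kᵢ = 0.810.
Since Σzᵢ/Kᵢ < 1 the mixture is above its dew point — single vapor phase.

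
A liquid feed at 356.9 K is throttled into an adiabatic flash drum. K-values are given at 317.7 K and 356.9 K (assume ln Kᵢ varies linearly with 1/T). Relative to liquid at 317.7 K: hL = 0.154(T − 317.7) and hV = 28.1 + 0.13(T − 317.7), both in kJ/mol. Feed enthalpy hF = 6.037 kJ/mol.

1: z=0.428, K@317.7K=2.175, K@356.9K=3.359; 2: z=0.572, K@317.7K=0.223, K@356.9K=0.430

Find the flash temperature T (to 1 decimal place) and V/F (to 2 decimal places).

Adiabatic flash: solve Rachford–Rice at each trial T, then check hF = ψ·hV(T) + (1−ψ)·hL(T).
  T = 317.7 K: K = (2.175, 0.223), RR gives ψ = 0.064, H_out = 1.799 kJ/mol
  T = 356.9 K: K = (3.359, 0.430), RR gives ψ = 0.508, H_out = 19.845 kJ/mol
  T = 337.3 K: K = (2.737, 0.316), RR gives ψ = 0.296, H_out = 11.201 kJ/mol
  T = 327.5 K: K = (2.448, 0.267), RR gives ψ = 0.189, H_out = 6.768 kJ/mol
  T = 322.6 K: K = (2.310, 0.244), RR gives ψ = 0.130, H_out = 4.380 kJ/mol
  T = 325.1 K: K = (2.380, 0.256), RR gives ψ = 0.160, H_out = 5.618 kJ/mol
Linear interpolation between T = 325.1 (H_out = 5.618) and T = 327.5 (H_out = 6.768) on hF = 6.037 gives T ≈ 326.0 K, at which ψ = 0.17.

T = 326.0 K, V/F = 0.17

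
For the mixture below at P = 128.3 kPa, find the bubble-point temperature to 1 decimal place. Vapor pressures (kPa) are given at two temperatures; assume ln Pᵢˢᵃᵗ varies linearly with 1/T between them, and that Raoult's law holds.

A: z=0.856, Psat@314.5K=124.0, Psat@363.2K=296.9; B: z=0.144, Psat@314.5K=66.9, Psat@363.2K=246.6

T = 319.3 K

Bubble-point temperature: ΣzᵢPᵢˢᵃᵗ(T) = P. Interpolate ln Pᵢˢᵃᵗ = aᵢ + bᵢ/T.
  T = 314.5 K: ΣzᵢPᵢˢᵃᵗ = 115.78 kPa
  T = 363.2 K: ΣzᵢPᵢˢᵃᵗ = 289.66 kPa
  T = 338.9 K: ΣzᵢPᵢˢᵃᵗ = 189.04 kPa
  T = 326.7 K: ΣzᵢPᵢˢᵃᵗ = 149.22 kPa
  T = 320.6 K: ΣzᵢPᵢˢᵃᵗ = 131.74 kPa
  T = 317.6 K: ΣzᵢPᵢˢᵃᵗ = 123.70 kPa
  T = 319.1 K: ΣzᵢPᵢˢᵃᵗ = 127.67 kPa
Interpolating between 319.1 K and 320.6 K gives T ≈ 319.3 K.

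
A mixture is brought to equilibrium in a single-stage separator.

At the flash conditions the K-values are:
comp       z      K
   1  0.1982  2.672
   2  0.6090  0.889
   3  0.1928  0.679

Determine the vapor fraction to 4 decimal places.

Rachford–Rice: g(ψ) = Σ zᵢ(Kᵢ−1)/(1+ψ(Kᵢ−1)) = 0.
g(0) = ΣzᵢKᵢ − 1 = 0.2019 and g(1) = 1 − Σzᵢ/Kᵢ = -0.0432, so a root lies in (0, 1).
Newton iteration, ψ⁰ = 0.49:
  ψ = 0.4900: g = 0.03723, g' = -0.2038 → ψ = 0.6727
  ψ = 0.6727: g = 0.00398, g' = -0.1638 → ψ = 0.6970
  ψ = 0.6970: g = 0.00005, g' = -0.1600 → ψ = 0.6973
Converged at ψ = 0.6973.

ψ = 0.6973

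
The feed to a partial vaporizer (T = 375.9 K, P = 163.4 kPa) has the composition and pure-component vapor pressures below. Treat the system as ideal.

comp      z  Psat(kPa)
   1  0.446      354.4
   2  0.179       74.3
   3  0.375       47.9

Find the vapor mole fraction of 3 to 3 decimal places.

Raoult's law: Kᵢ = Pᵢˢᵃᵗ/P = Pᵢˢᵃᵗ/163.4.
  K_1 = 354.4/163.4 = 2.16891, K_2 = 74.3/163.4 = 0.45471, K_3 = 47.9/163.4 = 0.29315
Let ψ = V/F and solve Σ zᵢ(Kᵢ−1)/(1+ψ(Kᵢ−1)) = 0.
Check two-phase: ΣzᵢKᵢ = 1.159 > 1 and Σzᵢ/Kᵢ = 1.879 > 1, so g(0) = 0.159 > 0 and g(1) = -0.879 < 0.
Newton–Raphson from ψ = 0.67:
  ψ = 0.670: g = -0.3650, g' = -1.000 → ψ = 0.305
  ψ = 0.305: g = -0.0707, g' = -0.712 → ψ = 0.206
Converged at ψ = 0.206.
Compositions from xᵢ = zᵢ/(1+ψ(Kᵢ−1)), yᵢ = Kᵢxᵢ:
  1: x = 0.359, y = 0.780
  2: x = 0.202, y = 0.092
  3: x = 0.439, y = 0.129

y_3 = 0.129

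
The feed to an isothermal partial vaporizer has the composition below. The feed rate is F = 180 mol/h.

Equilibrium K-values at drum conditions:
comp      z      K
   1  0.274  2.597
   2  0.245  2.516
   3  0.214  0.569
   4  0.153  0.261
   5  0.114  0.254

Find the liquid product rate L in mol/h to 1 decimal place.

L = 85.3 mol/h

Let ψ = V/F and solve Σ zᵢ(Kᵢ−1)/(1+ψ(Kᵢ−1)) = 0.
Check two-phase: ΣzᵢKᵢ = 1.519 > 1 and Σzᵢ/Kᵢ = 1.614 > 1, so g(0) = 0.519 > 0 and g(1) = -0.614 < 0.
Newton iteration, ψ⁰ = 0.5:
  ψ = 0.500: g = 0.0220, g' = -0.834 → ψ = 0.526
Converged at ψ = 0.526.
Then V = ψ·F = 0.5263·180 = 94.7 mol/h and L = F − V = 85.3 mol/h.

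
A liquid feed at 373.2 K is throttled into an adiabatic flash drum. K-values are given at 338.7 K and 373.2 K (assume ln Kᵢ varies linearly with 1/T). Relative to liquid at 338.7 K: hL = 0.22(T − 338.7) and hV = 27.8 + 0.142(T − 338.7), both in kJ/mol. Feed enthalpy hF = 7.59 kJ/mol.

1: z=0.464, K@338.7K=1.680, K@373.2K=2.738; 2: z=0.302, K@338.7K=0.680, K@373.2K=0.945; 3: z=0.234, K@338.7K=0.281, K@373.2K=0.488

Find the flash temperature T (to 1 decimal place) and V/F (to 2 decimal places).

T = 341.8 K, V/F = 0.25

Adiabatic flash: solve Rachford–Rice at each trial T, then check hF = ψ·hV(T) + (1−ψ)·hL(T).
  T = 338.7 K: K = (1.680, 0.680, 0.281), RR gives ψ = 0.140, H_out = 3.880 kJ/mol
  T = 373.2 K: K = (2.738, 0.945, 0.488), RR gives ψ = 1.000, H_out = 32.699 kJ/mol
  T = 355.9 K: K = (2.169, 0.808, 0.375), RR gives ψ = 0.641, H_out = 20.731 kJ/mol
  T = 347.3 K: K = (1.915, 0.743, 0.326), RR gives ψ = 0.419, H_out = 13.251 kJ/mol
  T = 343.0 K: K = (1.795, 0.711, 0.303), RR gives ψ = 0.290, H_out = 8.915 kJ/mol
  T = 340.9 K: K = (1.738, 0.696, 0.292), RR gives ψ = 0.220, H_out = 6.563 kJ/mol
Linear interpolation between T = 340.9 (H_out = 6.563) and T = 343.0 (H_out = 8.915) on hF = 7.59 gives T ≈ 341.8 K, at which ψ = 0.25.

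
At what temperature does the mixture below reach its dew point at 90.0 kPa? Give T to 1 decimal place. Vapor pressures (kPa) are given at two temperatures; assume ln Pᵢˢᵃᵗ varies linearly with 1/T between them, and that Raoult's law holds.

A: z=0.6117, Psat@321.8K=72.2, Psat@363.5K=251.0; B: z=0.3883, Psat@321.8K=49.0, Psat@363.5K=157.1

T = 334.2 K

Dew-point temperature: Σzᵢ·P/Pᵢˢᵃᵗ(T) = 1. Interpolate ln Pᵢˢᵃᵗ = aᵢ + bᵢ/T.
  T = 321.8 K: ΣzᵢP/Pᵢˢᵃᵗ = 1.4757
  T = 363.5 K: ΣzᵢP/Pᵢˢᵃᵗ = 0.4418
  T = 342.6 K: ΣzᵢP/Pᵢˢᵃᵗ = 0.7793
  T = 332.2 K: ΣzᵢP/Pᵢˢᵃᵗ = 1.0617
  T = 337.4 K: ΣzᵢP/Pᵢˢᵃᵗ = 0.9074
  T = 334.8 K: ΣzᵢP/Pᵢˢᵃᵗ = 0.9809
Interpolating between 332.2 K and 334.8 K gives T ≈ 334.2 K.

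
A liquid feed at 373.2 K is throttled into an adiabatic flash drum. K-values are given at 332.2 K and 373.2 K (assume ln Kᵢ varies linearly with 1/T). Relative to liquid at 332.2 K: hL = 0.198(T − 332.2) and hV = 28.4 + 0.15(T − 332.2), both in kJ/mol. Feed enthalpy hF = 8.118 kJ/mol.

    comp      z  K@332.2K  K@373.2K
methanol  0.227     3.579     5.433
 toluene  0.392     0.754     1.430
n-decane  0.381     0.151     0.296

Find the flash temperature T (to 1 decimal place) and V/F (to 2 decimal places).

Adiabatic flash: solve Rachford–Rice at each trial T, then check hF = ψ·hV(T) + (1−ψ)·hL(T).
  T = 332.2 K: K = (3.579, 0.754, 0.151), RR gives ψ = 0.110, H_out = 3.127 kJ/mol
  T = 373.2 K: K = (5.433, 1.430, 0.296), RR gives ψ = 0.541, H_out = 22.408 kJ/mol
  T = 352.7 K: K = (4.463, 1.058, 0.216), RR gives ψ = 0.316, H_out = 12.730 kJ/mol
  T = 342.4 K: K = (4.008, 0.897, 0.181), RR gives ψ = 0.210, H_out = 7.891 kJ/mol
  T = 347.5 K: K = (4.231, 0.974, 0.198), RR gives ψ = 0.262, H_out = 10.281 kJ/mol
  T = 344.9 K: K = (4.116, 0.934, 0.189), RR gives ψ = 0.236, H_out = 9.061 kJ/mol
  T = 343.6 K: K = (4.060, 0.915, 0.185), RR gives ψ = 0.222, H_out = 8.452 kJ/mol
Linear interpolation between T = 342.4 (H_out = 7.891) and T = 343.6 (H_out = 8.452) on hF = 8.118 gives T ≈ 342.9 K, at which ψ = 0.22.

T = 342.9 K, V/F = 0.22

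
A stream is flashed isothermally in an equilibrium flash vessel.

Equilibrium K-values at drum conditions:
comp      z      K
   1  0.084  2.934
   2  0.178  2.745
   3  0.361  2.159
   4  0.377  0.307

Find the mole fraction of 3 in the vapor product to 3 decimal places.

y_3 = 0.451

Material balance + equilibrium reduce to Σ zᵢ(Kᵢ−1)/(1+ψ(Kᵢ−1)) = 0.
Feasibility: ΣzᵢKᵢ = 1.630, Σzᵢ/Kᵢ = 1.489 — both > 1, two phases present.
Iterate (Newton) starting at ψ = 0.5:
  ψ = 0.500: g = 0.1136, g' = -0.854 → ψ = 0.633
  ψ = 0.633: g = -0.0034, g' = -0.922 → ψ = 0.629
Converged at ψ = 0.629.
Compositions from xᵢ = zᵢ/(1+ψ(Kᵢ−1)), yᵢ = Kᵢxᵢ:
  1: x = 0.038, y = 0.111
  2: x = 0.085, y = 0.233
  3: x = 0.209, y = 0.451
  4: x = 0.669, y = 0.205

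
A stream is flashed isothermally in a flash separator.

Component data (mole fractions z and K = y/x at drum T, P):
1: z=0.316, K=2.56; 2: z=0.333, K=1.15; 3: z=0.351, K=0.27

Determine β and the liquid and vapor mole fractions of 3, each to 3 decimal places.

β = 0.383, x_3 = 0.487, y_3 = 0.132

Newton–Raphson from β = 0.5:
  β = 0.500: g = -0.0801, g' = -0.713 → β = 0.388
  β = 0.388: g = -0.0030, g' = -0.669 → β = 0.383
Converged at β = 0.383.
Compositions from xᵢ = zᵢ/(1+β(Kᵢ−1)), yᵢ = Kᵢxᵢ:
  1: x = 0.198, y = 0.506
  2: x = 0.315, y = 0.362
  3: x = 0.487, y = 0.132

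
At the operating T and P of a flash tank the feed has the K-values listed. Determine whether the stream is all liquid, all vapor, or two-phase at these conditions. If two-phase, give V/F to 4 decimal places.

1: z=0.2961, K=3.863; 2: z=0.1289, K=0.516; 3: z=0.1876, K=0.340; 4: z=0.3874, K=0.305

two-phase, V/F = 0.2107

ΣzᵢKᵢ = 1.3923; Σzᵢ/Kᵢ = 2.1484.
Both exceed 1, so a two-phase solution exists.
Newton iteration, ψ⁰ = 0.5:
  ψ = 0.5000: g = -0.33109, g' = -1.0846 → ψ = 0.1947
  ψ = 0.1947: g = 0.02193, g' = -1.3952 → ψ = 0.2105
  ψ = 0.2105: g = 0.00037, g' = -1.3494 → ψ = 0.2107
Converged at ψ = 0.2107.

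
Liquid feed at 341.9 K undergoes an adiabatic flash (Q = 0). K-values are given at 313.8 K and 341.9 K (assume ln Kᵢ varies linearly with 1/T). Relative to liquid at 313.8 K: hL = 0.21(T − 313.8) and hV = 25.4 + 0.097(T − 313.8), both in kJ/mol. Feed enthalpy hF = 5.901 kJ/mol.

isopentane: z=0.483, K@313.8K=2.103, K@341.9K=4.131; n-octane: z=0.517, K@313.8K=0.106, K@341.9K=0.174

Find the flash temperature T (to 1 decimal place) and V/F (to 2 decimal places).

T = 319.6 K, V/F = 0.19

Adiabatic flash: solve Rachford–Rice at each trial T, then check hF = ψ·hV(T) + (1−ψ)·hL(T).
  T = 313.8 K: K = (2.103, 0.106), RR gives ψ = 0.072, H_out = 1.817 kJ/mol
  T = 341.9 K: K = (4.131, 0.174), RR gives ψ = 0.420, H_out = 15.227 kJ/mol
  T = 327.9 K: K = (2.994, 0.137), RR gives ψ = 0.301, H_out = 10.118 kJ/mol
  T = 320.9 K: K = (2.522, 0.121), RR gives ψ = 0.210, H_out = 6.655 kJ/mol
  T = 317.4 K: K = (2.308, 0.114), RR gives ψ = 0.150, H_out = 4.497 kJ/mol
  T = 319.1 K: K = (2.410, 0.117), RR gives ψ = 0.181, H_out = 5.591 kJ/mol
Linear interpolation between T = 319.1 (H_out = 5.591) and T = 320.9 (H_out = 6.655) on hF = 5.901 gives T ≈ 319.6 K, at which ψ = 0.19.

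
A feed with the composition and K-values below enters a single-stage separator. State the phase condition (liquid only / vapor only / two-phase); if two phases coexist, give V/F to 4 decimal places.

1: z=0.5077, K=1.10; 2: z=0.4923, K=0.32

liquid only

ΣzᵢKᵢ = 0.7160; Σzᵢ/Kᵢ = 2.0000.
Since ΣzᵢKᵢ < 1 the mixture is below its bubble point — single liquid phase.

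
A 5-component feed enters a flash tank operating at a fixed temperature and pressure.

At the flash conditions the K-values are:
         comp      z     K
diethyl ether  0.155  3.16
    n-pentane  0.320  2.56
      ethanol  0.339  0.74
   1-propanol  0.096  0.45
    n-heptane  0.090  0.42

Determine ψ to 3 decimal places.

Iterate (Newton) starting at ψ = 0.36:
  ψ = 0.360: g = 0.2790, g' = -0.670 → ψ = 0.777
  ψ = 0.777: g = 0.0532, g' = -0.485 → ψ = 0.886
  ψ = 0.886: g = -0.0006, g' = -0.500 → ψ = 0.885
Converged at ψ = 0.885.

ψ = 0.885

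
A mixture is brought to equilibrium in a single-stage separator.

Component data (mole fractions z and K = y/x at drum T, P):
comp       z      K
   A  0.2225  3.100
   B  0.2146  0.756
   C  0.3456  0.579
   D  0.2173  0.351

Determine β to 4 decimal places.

β = 0.1363

Let β = V/F and solve Σ zᵢ(Kᵢ−1)/(1+β(Kᵢ−1)) = 0.
Check two-phase: ΣzᵢKᵢ = 1.1284 > 1 and Σzᵢ/Kᵢ = 1.5716 > 1, so g(0) = 0.1284 > 0 and g(1) = -0.5716 < 0.
Newton iteration, β⁰ = 0.62:
  β = 0.6200: g = -0.29159, g' = -0.5713 → β = 0.1096
  β = 0.1096: g = 0.02163, g' = -0.8352 → β = 0.1355
  β = 0.1355: g = 0.00064, g' = -0.7872 → β = 0.1363
Converged at β = 0.1363.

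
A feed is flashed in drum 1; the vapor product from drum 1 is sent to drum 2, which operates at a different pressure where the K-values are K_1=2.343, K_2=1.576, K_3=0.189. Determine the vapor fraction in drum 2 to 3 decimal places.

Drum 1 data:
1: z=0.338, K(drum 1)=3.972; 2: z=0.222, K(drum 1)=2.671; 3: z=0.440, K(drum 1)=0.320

V/F (drum 2) = 0.677

Drum 1:
Iterate (Newton) starting at ψ₁ = 0.5:
  ψ₁ = 0.500: g = 0.1528, g' = -1.134 → ψ₁ = 0.635
  ψ₁ = 0.635: g = 0.0016, g' = -1.134 → ψ₁ = 0.636
Converged at ψ₁ = 0.636.
Drum-1 compositions:
  1: x = 0.117, y = 0.464
  2: x = 0.108, y = 0.287
  3: x = 0.775, y = 0.248
Drum-2 feed = drum-1 vapor: z₂ = (0.4644, 0.2874, 0.2481).
Drum 2:
Material balance + equilibrium reduce to Σ zᵢ(Kᵢ−1)/(1+ψ₂(Kᵢ−1)) = 0.
Check two-phase: ΣzᵢKᵢ = 1.588 > 1 and Σzᵢ/Kᵢ = 1.694 > 1, so g(0) = 0.588 > 0 and g(1) = -0.694 < 0.
Iterate (Newton) starting at ψ₂ = 0.6:
  ψ₂ = 0.600: g = 0.0764, g' = -0.929 → ψ₂ = 0.682
  ψ₂ = 0.682: g = -0.0062, g' = -1.095 → ψ₂ = 0.677
Converged at ψ₂ = 0.677.
  1: x = 0.243, y = 0.570
  2: x = 0.207, y = 0.326
  3: x = 0.550, y = 0.104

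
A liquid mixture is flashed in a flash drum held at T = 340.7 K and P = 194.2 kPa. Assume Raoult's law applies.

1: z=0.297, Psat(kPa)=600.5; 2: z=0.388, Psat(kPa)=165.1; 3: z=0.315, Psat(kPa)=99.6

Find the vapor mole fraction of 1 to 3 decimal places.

Raoult's law: Kᵢ = Pᵢˢᵃᵗ/P = Pᵢˢᵃᵗ/194.2.
  K_1 = 600.5/194.2 = 3.09217, K_2 = 165.1/194.2 = 0.85015, K_3 = 99.6/194.2 = 0.51287
Material balance + equilibrium reduce to Σ zᵢ(Kᵢ−1)/(1+V/F(Kᵢ−1)) = 0.
g(0) = ΣzᵢKᵢ − 1 = 0.410 and g(1) = 1 − Σzᵢ/Kᵢ = -0.167, so a root lies in (0, 1).
Newton iteration, V/F⁰ = 0.65:
  V/F = 0.650: g = -0.0257, g' = -0.404 → V/F = 0.587
  V/F = 0.587: g = 0.0004, g' = -0.419 → V/F = 0.588
Converged at V/F = 0.588.
Compositions from xᵢ = zᵢ/(1+V/F(Kᵢ−1)), yᵢ = Kᵢxᵢ:
  1: x = 0.133, y = 0.412
  2: x = 0.425, y = 0.362
  3: x = 0.441, y = 0.226

y_1 = 0.412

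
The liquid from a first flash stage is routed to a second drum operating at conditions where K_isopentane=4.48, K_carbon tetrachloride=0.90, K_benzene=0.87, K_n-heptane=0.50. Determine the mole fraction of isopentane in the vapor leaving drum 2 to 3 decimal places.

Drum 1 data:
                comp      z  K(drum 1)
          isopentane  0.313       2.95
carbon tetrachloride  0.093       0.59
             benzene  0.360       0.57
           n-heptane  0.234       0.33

Drum 1:
Rachford–Rice: g(ψ₁) = Σ zᵢ(Kᵢ−1)/(1+ψ₁(Kᵢ−1)) = 0.
g(0) = ΣzᵢKᵢ − 1 = 0.261 and g(1) = 1 − Σzᵢ/Kᵢ = -0.604, so a root lies in (0, 1).
Newton iteration, ψ₁⁰ = 0.5:
  ψ₁ = 0.500: g = -0.1719, g' = -0.675 → ψ₁ = 0.246
  ψ₁ = 0.246: g = 0.0096, g' = -0.797 → ψ₁ = 0.258
Converged at ψ₁ = 0.258.
Drum-1 compositions:
  isopentane: x = 0.208, y = 0.615
  carbon tetrachloride: x = 0.104, y = 0.061
  benzene: x = 0.405, y = 0.231
  n-heptane: x = 0.283, y = 0.093
Drum-2 feed = drum-1 liquid: z₂ = (0.2083, 0.1040, 0.4049, 0.2828).
Drum 2:
Rachford–Rice: g(ψ₂) = Σ zᵢ(Kᵢ−1)/(1+ψ₂(Kᵢ−1)) = 0.
Feasibility: ΣzᵢKᵢ = 1.521, Σzᵢ/Kᵢ = 1.193 — both > 1, two phases present.
Iterate (Newton) starting at ψ₂ = 0.5:
  ψ₂ = 0.500: g = 0.0088, g' = -0.471 → ψ₂ = 0.519
Converged at ψ₂ = 0.519.
  isopentane: x = 0.074, y = 0.333
  carbon tetrachloride: x = 0.110, y = 0.099
  benzene: x = 0.434, y = 0.378
  n-heptane: x = 0.382, y = 0.191

y_isopentane (drum 2) = 0.333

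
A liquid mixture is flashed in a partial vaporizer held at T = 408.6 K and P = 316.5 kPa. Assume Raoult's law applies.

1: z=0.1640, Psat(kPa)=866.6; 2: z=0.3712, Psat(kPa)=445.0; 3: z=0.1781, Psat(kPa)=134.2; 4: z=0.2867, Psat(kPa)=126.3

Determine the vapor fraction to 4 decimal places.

ψ = 0.2753

Raoult's law: Kᵢ = Pᵢˢᵃᵗ/P = Pᵢˢᵃᵗ/316.5.
  K_1 = 866.6/316.5 = 2.738073, K_2 = 445.0/316.5 = 1.406003, K_3 = 134.2/316.5 = 0.424013, K_4 = 126.3/316.5 = 0.399052
Material balance + equilibrium reduce to Σ zᵢ(Kᵢ−1)/(1+ψ(Kᵢ−1)) = 0.
Check two-phase: ΣzᵢKᵢ = 1.1609 > 1 and Σzᵢ/Kᵢ = 1.4624 > 1, so g(0) = 0.1609 > 0 and g(1) = -0.4624 < 0.
Newton–Raphson from ψ = 0.31:
  ψ = 0.3100: g = -0.01752, g' = -0.5014 → ψ = 0.2751
  ψ = 0.2751: g = 0.00011, g' = -0.5083 → ψ = 0.2753
Converged at ψ = 0.2753.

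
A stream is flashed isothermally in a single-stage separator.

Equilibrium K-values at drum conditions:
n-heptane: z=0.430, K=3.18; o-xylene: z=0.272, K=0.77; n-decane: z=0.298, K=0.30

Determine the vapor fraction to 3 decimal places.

ψ = 0.569

Newton–Raphson from ψ = 0.5:
  ψ = 0.500: g = 0.0569, g' = -0.832 → ψ = 0.568
  ψ = 0.568: g = 0.0002, g' = -0.829 → ψ = 0.569
Converged at ψ = 0.569.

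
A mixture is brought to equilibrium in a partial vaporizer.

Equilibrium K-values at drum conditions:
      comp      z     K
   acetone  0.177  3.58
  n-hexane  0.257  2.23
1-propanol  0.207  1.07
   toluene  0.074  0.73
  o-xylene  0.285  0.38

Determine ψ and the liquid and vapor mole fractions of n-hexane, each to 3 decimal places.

Material balance + equilibrium reduce to Σ zᵢ(Kᵢ−1)/(1+ψ(Kᵢ−1)) = 0.
g(0) = ΣzᵢKᵢ − 1 = 0.591 and g(1) = 1 − Σzᵢ/Kᵢ = -0.210, so a root lies in (0, 1).
Iterate (Newton) starting at ψ = 0.57:
  ψ = 0.570: g = 0.0877, g' = -0.598 → ψ = 0.717
  ψ = 0.717: g = -0.0007, g' = -0.619 → ψ = 0.716
Converged at ψ = 0.716.
Compositions from xᵢ = zᵢ/(1+ψ(Kᵢ−1)), yᵢ = Kᵢxᵢ:
  acetone: x = 0.062, y = 0.223
  n-hexane: x = 0.137, y = 0.305
  1-propanol: x = 0.197, y = 0.211
  toluene: x = 0.092, y = 0.067
  o-xylene: x = 0.512, y = 0.195

ψ = 0.716, x_n-hexane = 0.137, y_n-hexane = 0.305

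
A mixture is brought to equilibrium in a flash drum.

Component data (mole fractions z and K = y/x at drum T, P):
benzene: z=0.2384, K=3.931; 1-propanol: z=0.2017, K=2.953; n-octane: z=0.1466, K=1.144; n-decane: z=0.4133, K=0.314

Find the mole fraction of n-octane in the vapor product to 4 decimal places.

y_n-octane = 0.1549

Let ψ = V/F and solve Σ zᵢ(Kᵢ−1)/(1+ψ(Kᵢ−1)) = 0.
g(0) = ΣzᵢKᵢ − 1 = 0.8303 and g(1) = 1 − Σzᵢ/Kᵢ = -0.5733, so a root lies in (0, 1).
Newton iteration, ψ⁰ = 0.5:
  ψ = 0.5000: g = 0.07086, g' = -0.9871 → ψ = 0.5718
  ψ = 0.5718: g = 0.00022, g' = -0.9869 → ψ = 0.5720
Converged at ψ = 0.5720.
Compositions from xᵢ = zᵢ/(1+ψ(Kᵢ−1)), yᵢ = Kᵢxᵢ:
  benzene: x = 0.0891, y = 0.3501
  1-propanol: x = 0.0953, y = 0.2813
  n-octane: x = 0.1354, y = 0.1549
  n-decane: x = 0.6802, y = 0.2136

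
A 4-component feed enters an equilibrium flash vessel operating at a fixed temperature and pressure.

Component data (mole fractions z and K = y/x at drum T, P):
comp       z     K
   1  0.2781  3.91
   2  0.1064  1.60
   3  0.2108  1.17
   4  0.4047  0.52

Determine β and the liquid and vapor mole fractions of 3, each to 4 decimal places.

Rachford–Rice: g(β) = Σ zᵢ(Kᵢ−1)/(1+β(Kᵢ−1)) = 0.
Feasibility: ΣzᵢKᵢ = 1.7147, Σzᵢ/Kᵢ = 1.0961 — both > 1, two phases present.
Iterate (Newton) starting at β = 0.57:
  β = 0.5700: g = 0.11720, g' = -0.5362 → β = 0.7886
  β = 0.7886: g = 0.00799, g' = -0.4807 → β = 0.8052
Converged at β = 0.8052.
Compositions from xᵢ = zᵢ/(1+β(Kᵢ−1)), yᵢ = Kᵢxᵢ:
  1: x = 0.0832, y = 0.3253
  2: x = 0.0717, y = 0.1148
  3: x = 0.1854, y = 0.2169
  4: x = 0.6597, y = 0.3430

β = 0.8052, x_3 = 0.1854, y_3 = 0.2169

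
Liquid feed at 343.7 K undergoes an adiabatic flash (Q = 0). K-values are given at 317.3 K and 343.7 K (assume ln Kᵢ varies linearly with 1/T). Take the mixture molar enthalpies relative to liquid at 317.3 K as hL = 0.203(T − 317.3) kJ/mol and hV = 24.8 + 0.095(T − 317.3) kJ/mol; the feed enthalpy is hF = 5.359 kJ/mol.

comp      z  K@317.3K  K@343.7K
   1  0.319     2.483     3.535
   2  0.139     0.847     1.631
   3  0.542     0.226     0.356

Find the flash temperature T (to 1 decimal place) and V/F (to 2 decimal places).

Adiabatic flash: solve Rachford–Rice at each trial T, then check hF = ψ·hV(T) + (1−ψ)·hL(T).
  T = 317.3 K: K = (2.483, 0.847, 0.226), RR gives ψ = 0.032, H_out = 0.796 kJ/mol
  T = 343.7 K: K = (3.535, 1.631, 0.356), RR gives ψ = 0.401, H_out = 14.171 kJ/mol
  T = 330.5 K: K = (2.984, 1.191, 0.286), RR gives ψ = 0.227, H_out = 7.987 kJ/mol
  T = 323.9 K: K = (2.727, 1.008, 0.255), RR gives ψ = 0.134, H_out = 4.564 kJ/mol
  T = 327.2 K: K = (2.854, 1.096, 0.270), RR gives ψ = 0.181, H_out = 6.311 kJ/mol
  T = 325.5 K: K = (2.788, 1.050, 0.262), RR gives ψ = 0.157, H_out = 5.421 kJ/mol
Linear interpolation between T = 323.9 (H_out = 4.564) and T = 325.5 (H_out = 5.421) on hF = 5.359 gives T ≈ 325.4 K, at which ψ = 0.16.

T = 325.4 K, V/F = 0.16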